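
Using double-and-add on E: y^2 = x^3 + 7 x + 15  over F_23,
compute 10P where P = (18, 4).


k = 10 = 1010_2 (binary, LSB first: 0101)
Double-and-add from P = (18, 4):
  bit 0 = 0: acc unchanged = O
  bit 1 = 1: acc = O + (13, 7) = (13, 7)
  bit 2 = 0: acc unchanged = (13, 7)
  bit 3 = 1: acc = (13, 7) + (7, 19) = (7, 4)

10P = (7, 4)


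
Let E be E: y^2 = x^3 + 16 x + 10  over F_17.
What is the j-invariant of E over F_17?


Delta = -16(4 a^3 + 27 b^2) mod 17 = 10
-1728 * (4 a)^3 = -1728 * (4*16)^3 mod 17 = 7
j = 7 * 10^(-1) mod 17 = 16

j = 16 (mod 17)


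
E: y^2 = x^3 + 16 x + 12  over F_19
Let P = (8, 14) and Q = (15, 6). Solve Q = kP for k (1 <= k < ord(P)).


Enumerate multiples of P until we hit Q = (15, 6):
  1P = (8, 14)
  2P = (7, 7)
  3P = (15, 13)
  4P = (3, 7)
  5P = (13, 17)
  6P = (9, 12)
  7P = (6, 1)
  8P = (14, 4)
  9P = (4, 11)
  10P = (4, 8)
  11P = (14, 15)
  12P = (6, 18)
  13P = (9, 7)
  14P = (13, 2)
  15P = (3, 12)
  16P = (15, 6)
Match found at i = 16.

k = 16


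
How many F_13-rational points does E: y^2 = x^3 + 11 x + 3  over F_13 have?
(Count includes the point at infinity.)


For each x in F_13, count y with y^2 = x^3 + 11 x + 3 mod 13:
  x = 0: RHS = 3, y in [4, 9]  -> 2 point(s)
  x = 5: RHS = 1, y in [1, 12]  -> 2 point(s)
  x = 6: RHS = 12, y in [5, 8]  -> 2 point(s)
  x = 9: RHS = 12, y in [5, 8]  -> 2 point(s)
  x = 11: RHS = 12, y in [5, 8]  -> 2 point(s)
  x = 12: RHS = 4, y in [2, 11]  -> 2 point(s)
Affine points: 12. Add the point at infinity: total = 13.

#E(F_13) = 13


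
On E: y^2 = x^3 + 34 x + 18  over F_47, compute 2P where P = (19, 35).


Doubling: s = (3 x1^2 + a) / (2 y1)
s = (3*19^2 + 34) / (2*35) mod 47 = 22
x3 = s^2 - 2 x1 mod 47 = 22^2 - 2*19 = 23
y3 = s (x1 - x3) - y1 mod 47 = 22 * (19 - 23) - 35 = 18

2P = (23, 18)


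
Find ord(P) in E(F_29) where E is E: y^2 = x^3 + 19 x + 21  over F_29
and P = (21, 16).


Compute successive multiples of P until we hit O:
  1P = (21, 16)
  2P = (7, 2)
  3P = (2, 3)
  4P = (19, 22)
  5P = (27, 2)
  6P = (9, 14)
  7P = (24, 27)
  8P = (20, 7)
  ... (continuing to 36P)
  36P = O

ord(P) = 36


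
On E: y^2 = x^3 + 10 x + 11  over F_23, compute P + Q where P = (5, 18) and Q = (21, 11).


P != Q, so use the chord formula.
s = (y2 - y1) / (x2 - x1) = (16) / (16) mod 23 = 1
x3 = s^2 - x1 - x2 mod 23 = 1^2 - 5 - 21 = 21
y3 = s (x1 - x3) - y1 mod 23 = 1 * (5 - 21) - 18 = 12

P + Q = (21, 12)


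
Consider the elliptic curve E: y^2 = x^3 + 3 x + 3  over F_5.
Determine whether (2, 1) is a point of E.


Check whether y^2 = x^3 + 3 x + 3 (mod 5) for (x, y) = (2, 1).
LHS: y^2 = 1^2 mod 5 = 1
RHS: x^3 + 3 x + 3 = 2^3 + 3*2 + 3 mod 5 = 2
LHS != RHS

No, not on the curve


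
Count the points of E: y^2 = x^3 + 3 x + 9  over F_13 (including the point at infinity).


For each x in F_13, count y with y^2 = x^3 + 3 x + 9 mod 13:
  x = 0: RHS = 9, y in [3, 10]  -> 2 point(s)
  x = 1: RHS = 0, y in [0]  -> 1 point(s)
  x = 2: RHS = 10, y in [6, 7]  -> 2 point(s)
  x = 6: RHS = 9, y in [3, 10]  -> 2 point(s)
  x = 7: RHS = 9, y in [3, 10]  -> 2 point(s)
  x = 8: RHS = 12, y in [5, 8]  -> 2 point(s)
  x = 10: RHS = 12, y in [5, 8]  -> 2 point(s)
Affine points: 13. Add the point at infinity: total = 14.

#E(F_13) = 14


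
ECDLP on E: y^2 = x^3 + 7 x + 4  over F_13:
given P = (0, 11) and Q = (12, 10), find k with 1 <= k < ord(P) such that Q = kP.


Enumerate multiples of P until we hit Q = (12, 10):
  1P = (0, 11)
  2P = (12, 10)
Match found at i = 2.

k = 2


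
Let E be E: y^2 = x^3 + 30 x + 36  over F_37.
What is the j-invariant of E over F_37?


Delta = -16(4 a^3 + 27 b^2) mod 37 = 23
-1728 * (4 a)^3 = -1728 * (4*30)^3 mod 37 = 27
j = 27 * 23^(-1) mod 37 = 6

j = 6 (mod 37)


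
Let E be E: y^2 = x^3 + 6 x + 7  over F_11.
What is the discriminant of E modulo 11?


4 a^3 + 27 b^2 = 4*6^3 + 27*7^2 = 864 + 1323 = 2187
Delta = -16 * (2187) = -34992
Delta mod 11 = 10

Delta = 10 (mod 11)


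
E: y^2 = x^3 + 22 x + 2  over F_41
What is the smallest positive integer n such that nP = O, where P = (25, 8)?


Compute successive multiples of P until we hit O:
  1P = (25, 8)
  2P = (40, 15)
  3P = (1, 36)
  4P = (38, 14)
  5P = (18, 11)
  6P = (35, 8)
  7P = (22, 33)
  8P = (27, 36)
  ... (continuing to 21P)
  21P = O

ord(P) = 21


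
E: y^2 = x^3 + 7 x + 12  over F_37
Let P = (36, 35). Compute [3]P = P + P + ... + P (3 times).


k = 3 = 11_2 (binary, LSB first: 11)
Double-and-add from P = (36, 35):
  bit 0 = 1: acc = O + (36, 35) = (36, 35)
  bit 1 = 1: acc = (36, 35) + (36, 2) = O

3P = O


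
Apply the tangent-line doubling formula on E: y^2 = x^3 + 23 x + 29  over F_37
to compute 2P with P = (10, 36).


Doubling: s = (3 x1^2 + a) / (2 y1)
s = (3*10^2 + 23) / (2*36) mod 37 = 5
x3 = s^2 - 2 x1 mod 37 = 5^2 - 2*10 = 5
y3 = s (x1 - x3) - y1 mod 37 = 5 * (10 - 5) - 36 = 26

2P = (5, 26)


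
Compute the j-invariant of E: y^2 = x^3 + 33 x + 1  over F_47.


Delta = -16(4 a^3 + 27 b^2) mod 47 = 15
-1728 * (4 a)^3 = -1728 * (4*33)^3 mod 47 = 18
j = 18 * 15^(-1) mod 47 = 20

j = 20 (mod 47)


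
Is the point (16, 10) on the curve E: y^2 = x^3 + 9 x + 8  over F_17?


Check whether y^2 = x^3 + 9 x + 8 (mod 17) for (x, y) = (16, 10).
LHS: y^2 = 10^2 mod 17 = 15
RHS: x^3 + 9 x + 8 = 16^3 + 9*16 + 8 mod 17 = 15
LHS = RHS

Yes, on the curve


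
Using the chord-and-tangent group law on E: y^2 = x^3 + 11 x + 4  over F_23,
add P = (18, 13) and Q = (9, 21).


P != Q, so use the chord formula.
s = (y2 - y1) / (x2 - x1) = (8) / (14) mod 23 = 17
x3 = s^2 - x1 - x2 mod 23 = 17^2 - 18 - 9 = 9
y3 = s (x1 - x3) - y1 mod 23 = 17 * (18 - 9) - 13 = 2

P + Q = (9, 2)


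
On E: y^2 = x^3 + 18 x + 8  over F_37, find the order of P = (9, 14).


Compute successive multiples of P until we hit O:
  1P = (9, 14)
  2P = (9, 23)
  3P = O

ord(P) = 3


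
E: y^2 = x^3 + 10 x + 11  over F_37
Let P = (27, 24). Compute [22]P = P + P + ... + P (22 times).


k = 22 = 10110_2 (binary, LSB first: 01101)
Double-and-add from P = (27, 24):
  bit 0 = 0: acc unchanged = O
  bit 1 = 1: acc = O + (10, 1) = (10, 1)
  bit 2 = 1: acc = (10, 1) + (29, 14) = (8, 14)
  bit 3 = 0: acc unchanged = (8, 14)
  bit 4 = 1: acc = (8, 14) + (32, 13) = (27, 13)

22P = (27, 13)


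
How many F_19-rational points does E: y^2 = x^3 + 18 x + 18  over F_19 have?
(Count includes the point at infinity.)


For each x in F_19, count y with y^2 = x^3 + 18 x + 18 mod 19:
  x = 2: RHS = 5, y in [9, 10]  -> 2 point(s)
  x = 3: RHS = 4, y in [2, 17]  -> 2 point(s)
  x = 5: RHS = 5, y in [9, 10]  -> 2 point(s)
  x = 6: RHS = 0, y in [0]  -> 1 point(s)
  x = 8: RHS = 9, y in [3, 16]  -> 2 point(s)
  x = 9: RHS = 16, y in [4, 15]  -> 2 point(s)
  x = 10: RHS = 1, y in [1, 18]  -> 2 point(s)
  x = 12: RHS = 5, y in [9, 10]  -> 2 point(s)
  x = 13: RHS = 17, y in [6, 13]  -> 2 point(s)
Affine points: 17. Add the point at infinity: total = 18.

#E(F_19) = 18


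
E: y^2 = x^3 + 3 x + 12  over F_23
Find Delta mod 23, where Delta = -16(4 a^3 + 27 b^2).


4 a^3 + 27 b^2 = 4*3^3 + 27*12^2 = 108 + 3888 = 3996
Delta = -16 * (3996) = -63936
Delta mod 23 = 4

Delta = 4 (mod 23)


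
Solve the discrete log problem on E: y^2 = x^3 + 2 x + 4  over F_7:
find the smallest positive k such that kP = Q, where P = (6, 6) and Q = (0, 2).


Enumerate multiples of P until we hit Q = (0, 2):
  1P = (6, 6)
  2P = (3, 4)
  3P = (0, 5)
  4P = (2, 4)
  5P = (1, 0)
  6P = (2, 3)
  7P = (0, 2)
Match found at i = 7.

k = 7


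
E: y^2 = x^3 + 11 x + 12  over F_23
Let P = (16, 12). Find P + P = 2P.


Doubling: s = (3 x1^2 + a) / (2 y1)
s = (3*16^2 + 11) / (2*12) mod 23 = 20
x3 = s^2 - 2 x1 mod 23 = 20^2 - 2*16 = 0
y3 = s (x1 - x3) - y1 mod 23 = 20 * (16 - 0) - 12 = 9

2P = (0, 9)


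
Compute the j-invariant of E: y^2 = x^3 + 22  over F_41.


Delta = -16(4 a^3 + 27 b^2) mod 41 = 12
-1728 * (4 a)^3 = -1728 * (4*0)^3 mod 41 = 0
j = 0 * 12^(-1) mod 41 = 0

j = 0 (mod 41)


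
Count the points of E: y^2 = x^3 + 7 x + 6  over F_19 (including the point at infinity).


For each x in F_19, count y with y^2 = x^3 + 7 x + 6 mod 19:
  x = 0: RHS = 6, y in [5, 14]  -> 2 point(s)
  x = 2: RHS = 9, y in [3, 16]  -> 2 point(s)
  x = 3: RHS = 16, y in [4, 15]  -> 2 point(s)
  x = 6: RHS = 17, y in [6, 13]  -> 2 point(s)
  x = 8: RHS = 4, y in [2, 17]  -> 2 point(s)
  x = 9: RHS = 0, y in [0]  -> 1 point(s)
  x = 14: RHS = 17, y in [6, 13]  -> 2 point(s)
  x = 15: RHS = 9, y in [3, 16]  -> 2 point(s)
  x = 18: RHS = 17, y in [6, 13]  -> 2 point(s)
Affine points: 17. Add the point at infinity: total = 18.

#E(F_19) = 18


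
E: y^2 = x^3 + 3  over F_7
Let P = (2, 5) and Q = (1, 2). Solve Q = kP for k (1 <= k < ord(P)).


Enumerate multiples of P until we hit Q = (1, 2):
  1P = (2, 5)
  2P = (5, 4)
  3P = (4, 5)
  4P = (1, 2)
Match found at i = 4.

k = 4


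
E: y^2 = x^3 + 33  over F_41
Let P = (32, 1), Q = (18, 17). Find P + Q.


P != Q, so use the chord formula.
s = (y2 - y1) / (x2 - x1) = (16) / (27) mod 41 = 34
x3 = s^2 - x1 - x2 mod 41 = 34^2 - 32 - 18 = 40
y3 = s (x1 - x3) - y1 mod 41 = 34 * (32 - 40) - 1 = 14

P + Q = (40, 14)


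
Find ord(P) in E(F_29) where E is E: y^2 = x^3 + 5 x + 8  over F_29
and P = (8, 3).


Compute successive multiples of P until we hit O:
  1P = (8, 3)
  2P = (14, 3)
  3P = (7, 26)
  4P = (21, 6)
  5P = (4, 18)
  6P = (22, 6)
  7P = (6, 14)
  8P = (9, 17)
  ... (continuing to 25P)
  25P = O

ord(P) = 25


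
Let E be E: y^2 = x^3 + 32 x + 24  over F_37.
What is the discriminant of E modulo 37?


4 a^3 + 27 b^2 = 4*32^3 + 27*24^2 = 131072 + 15552 = 146624
Delta = -16 * (146624) = -2345984
Delta mod 37 = 1

Delta = 1 (mod 37)


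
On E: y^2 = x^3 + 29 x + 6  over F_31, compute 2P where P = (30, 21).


Doubling: s = (3 x1^2 + a) / (2 y1)
s = (3*30^2 + 29) / (2*21) mod 31 = 17
x3 = s^2 - 2 x1 mod 31 = 17^2 - 2*30 = 12
y3 = s (x1 - x3) - y1 mod 31 = 17 * (30 - 12) - 21 = 6

2P = (12, 6)


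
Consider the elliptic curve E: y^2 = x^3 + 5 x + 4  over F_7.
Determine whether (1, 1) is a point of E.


Check whether y^2 = x^3 + 5 x + 4 (mod 7) for (x, y) = (1, 1).
LHS: y^2 = 1^2 mod 7 = 1
RHS: x^3 + 5 x + 4 = 1^3 + 5*1 + 4 mod 7 = 3
LHS != RHS

No, not on the curve


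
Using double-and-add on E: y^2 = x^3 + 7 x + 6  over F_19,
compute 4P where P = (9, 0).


k = 4 = 100_2 (binary, LSB first: 001)
Double-and-add from P = (9, 0):
  bit 0 = 0: acc unchanged = O
  bit 1 = 0: acc unchanged = O
  bit 2 = 1: acc = O + O = O

4P = O


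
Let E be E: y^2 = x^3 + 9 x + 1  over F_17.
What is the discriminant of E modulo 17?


4 a^3 + 27 b^2 = 4*9^3 + 27*1^2 = 2916 + 27 = 2943
Delta = -16 * (2943) = -47088
Delta mod 17 = 2

Delta = 2 (mod 17)


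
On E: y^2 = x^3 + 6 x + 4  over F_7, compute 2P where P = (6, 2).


Doubling: s = (3 x1^2 + a) / (2 y1)
s = (3*6^2 + 6) / (2*2) mod 7 = 4
x3 = s^2 - 2 x1 mod 7 = 4^2 - 2*6 = 4
y3 = s (x1 - x3) - y1 mod 7 = 4 * (6 - 4) - 2 = 6

2P = (4, 6)


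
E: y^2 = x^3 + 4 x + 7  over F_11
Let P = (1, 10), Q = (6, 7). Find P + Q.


P != Q, so use the chord formula.
s = (y2 - y1) / (x2 - x1) = (8) / (5) mod 11 = 6
x3 = s^2 - x1 - x2 mod 11 = 6^2 - 1 - 6 = 7
y3 = s (x1 - x3) - y1 mod 11 = 6 * (1 - 7) - 10 = 9

P + Q = (7, 9)


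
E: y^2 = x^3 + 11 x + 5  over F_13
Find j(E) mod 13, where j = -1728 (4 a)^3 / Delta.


Delta = -16(4 a^3 + 27 b^2) mod 13 = 8
-1728 * (4 a)^3 = -1728 * (4*11)^3 mod 13 = 8
j = 8 * 8^(-1) mod 13 = 1

j = 1 (mod 13)


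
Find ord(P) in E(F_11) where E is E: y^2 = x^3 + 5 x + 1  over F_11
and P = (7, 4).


Compute successive multiples of P until we hit O:
  1P = (7, 4)
  2P = (6, 4)
  3P = (9, 7)
  4P = (0, 1)
  5P = (8, 5)
  6P = (8, 6)
  7P = (0, 10)
  8P = (9, 4)
  ... (continuing to 11P)
  11P = O

ord(P) = 11


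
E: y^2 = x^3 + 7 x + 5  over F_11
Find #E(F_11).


For each x in F_11, count y with y^2 = x^3 + 7 x + 5 mod 11:
  x = 0: RHS = 5, y in [4, 7]  -> 2 point(s)
  x = 2: RHS = 5, y in [4, 7]  -> 2 point(s)
  x = 3: RHS = 9, y in [3, 8]  -> 2 point(s)
  x = 4: RHS = 9, y in [3, 8]  -> 2 point(s)
  x = 5: RHS = 0, y in [0]  -> 1 point(s)
  x = 7: RHS = 1, y in [1, 10]  -> 2 point(s)
  x = 8: RHS = 1, y in [1, 10]  -> 2 point(s)
  x = 9: RHS = 5, y in [4, 7]  -> 2 point(s)
Affine points: 15. Add the point at infinity: total = 16.

#E(F_11) = 16


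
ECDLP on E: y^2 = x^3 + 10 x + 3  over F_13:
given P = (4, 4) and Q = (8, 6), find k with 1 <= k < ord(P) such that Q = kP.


Enumerate multiples of P until we hit Q = (8, 6):
  1P = (4, 4)
  2P = (8, 6)
Match found at i = 2.

k = 2


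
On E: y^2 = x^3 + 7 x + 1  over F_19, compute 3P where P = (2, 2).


k = 3 = 11_2 (binary, LSB first: 11)
Double-and-add from P = (2, 2):
  bit 0 = 1: acc = O + (2, 2) = (2, 2)
  bit 1 = 1: acc = (2, 2) + (15, 17) = (13, 16)

3P = (13, 16)


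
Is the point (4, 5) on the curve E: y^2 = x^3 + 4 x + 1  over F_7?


Check whether y^2 = x^3 + 4 x + 1 (mod 7) for (x, y) = (4, 5).
LHS: y^2 = 5^2 mod 7 = 4
RHS: x^3 + 4 x + 1 = 4^3 + 4*4 + 1 mod 7 = 4
LHS = RHS

Yes, on the curve


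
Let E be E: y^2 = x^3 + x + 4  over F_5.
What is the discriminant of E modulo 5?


4 a^3 + 27 b^2 = 4*1^3 + 27*4^2 = 4 + 432 = 436
Delta = -16 * (436) = -6976
Delta mod 5 = 4

Delta = 4 (mod 5)


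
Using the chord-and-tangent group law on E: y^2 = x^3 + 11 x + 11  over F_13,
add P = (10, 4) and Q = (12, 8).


P != Q, so use the chord formula.
s = (y2 - y1) / (x2 - x1) = (4) / (2) mod 13 = 2
x3 = s^2 - x1 - x2 mod 13 = 2^2 - 10 - 12 = 8
y3 = s (x1 - x3) - y1 mod 13 = 2 * (10 - 8) - 4 = 0

P + Q = (8, 0)


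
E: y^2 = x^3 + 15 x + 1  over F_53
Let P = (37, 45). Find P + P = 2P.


Doubling: s = (3 x1^2 + a) / (2 y1)
s = (3*37^2 + 15) / (2*45) mod 53 = 14
x3 = s^2 - 2 x1 mod 53 = 14^2 - 2*37 = 16
y3 = s (x1 - x3) - y1 mod 53 = 14 * (37 - 16) - 45 = 37

2P = (16, 37)


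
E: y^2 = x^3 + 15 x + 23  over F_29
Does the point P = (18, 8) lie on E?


Check whether y^2 = x^3 + 15 x + 23 (mod 29) for (x, y) = (18, 8).
LHS: y^2 = 8^2 mod 29 = 6
RHS: x^3 + 15 x + 23 = 18^3 + 15*18 + 23 mod 29 = 6
LHS = RHS

Yes, on the curve


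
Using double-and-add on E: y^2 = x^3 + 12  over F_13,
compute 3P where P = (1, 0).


k = 3 = 11_2 (binary, LSB first: 11)
Double-and-add from P = (1, 0):
  bit 0 = 1: acc = O + (1, 0) = (1, 0)
  bit 1 = 1: acc = (1, 0) + O = (1, 0)

3P = (1, 0)


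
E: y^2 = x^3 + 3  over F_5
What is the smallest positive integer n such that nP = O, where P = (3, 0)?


Compute successive multiples of P until we hit O:
  1P = (3, 0)
  2P = O

ord(P) = 2


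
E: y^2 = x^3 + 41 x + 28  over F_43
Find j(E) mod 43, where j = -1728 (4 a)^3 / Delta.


Delta = -16(4 a^3 + 27 b^2) mod 43 = 19
-1728 * (4 a)^3 = -1728 * (4*41)^3 mod 43 = 11
j = 11 * 19^(-1) mod 43 = 30

j = 30 (mod 43)


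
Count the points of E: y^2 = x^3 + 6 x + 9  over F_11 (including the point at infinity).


For each x in F_11, count y with y^2 = x^3 + 6 x + 9 mod 11:
  x = 0: RHS = 9, y in [3, 8]  -> 2 point(s)
  x = 1: RHS = 5, y in [4, 7]  -> 2 point(s)
  x = 4: RHS = 9, y in [3, 8]  -> 2 point(s)
  x = 7: RHS = 9, y in [3, 8]  -> 2 point(s)
  x = 9: RHS = 0, y in [0]  -> 1 point(s)
Affine points: 9. Add the point at infinity: total = 10.

#E(F_11) = 10


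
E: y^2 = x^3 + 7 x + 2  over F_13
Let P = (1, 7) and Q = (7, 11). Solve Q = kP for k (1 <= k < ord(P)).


Enumerate multiples of P until we hit Q = (7, 11):
  1P = (1, 7)
  2P = (7, 11)
Match found at i = 2.

k = 2


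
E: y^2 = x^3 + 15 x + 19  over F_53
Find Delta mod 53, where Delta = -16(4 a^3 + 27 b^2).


4 a^3 + 27 b^2 = 4*15^3 + 27*19^2 = 13500 + 9747 = 23247
Delta = -16 * (23247) = -371952
Delta mod 53 = 2

Delta = 2 (mod 53)


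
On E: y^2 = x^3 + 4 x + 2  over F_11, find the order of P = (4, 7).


Compute successive multiples of P until we hit O:
  1P = (4, 7)
  2P = (4, 4)
  3P = O

ord(P) = 3


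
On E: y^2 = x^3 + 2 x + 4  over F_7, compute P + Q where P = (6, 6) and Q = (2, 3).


P != Q, so use the chord formula.
s = (y2 - y1) / (x2 - x1) = (4) / (3) mod 7 = 6
x3 = s^2 - x1 - x2 mod 7 = 6^2 - 6 - 2 = 0
y3 = s (x1 - x3) - y1 mod 7 = 6 * (6 - 0) - 6 = 2

P + Q = (0, 2)


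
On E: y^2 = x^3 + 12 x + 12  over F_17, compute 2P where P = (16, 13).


Doubling: s = (3 x1^2 + a) / (2 y1)
s = (3*16^2 + 12) / (2*13) mod 17 = 13
x3 = s^2 - 2 x1 mod 17 = 13^2 - 2*16 = 1
y3 = s (x1 - x3) - y1 mod 17 = 13 * (16 - 1) - 13 = 12

2P = (1, 12)


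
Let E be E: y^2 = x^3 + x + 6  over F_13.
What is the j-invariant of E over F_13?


Delta = -16(4 a^3 + 27 b^2) mod 13 = 10
-1728 * (4 a)^3 = -1728 * (4*1)^3 mod 13 = 12
j = 12 * 10^(-1) mod 13 = 9

j = 9 (mod 13)


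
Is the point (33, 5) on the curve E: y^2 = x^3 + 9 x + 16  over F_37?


Check whether y^2 = x^3 + 9 x + 16 (mod 37) for (x, y) = (33, 5).
LHS: y^2 = 5^2 mod 37 = 25
RHS: x^3 + 9 x + 16 = 33^3 + 9*33 + 16 mod 37 = 27
LHS != RHS

No, not on the curve


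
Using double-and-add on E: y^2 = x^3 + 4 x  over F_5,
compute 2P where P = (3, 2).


k = 2 = 10_2 (binary, LSB first: 01)
Double-and-add from P = (3, 2):
  bit 0 = 0: acc unchanged = O
  bit 1 = 1: acc = O + (0, 0) = (0, 0)

2P = (0, 0)


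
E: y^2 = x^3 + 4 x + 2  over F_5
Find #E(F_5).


For each x in F_5, count y with y^2 = x^3 + 4 x + 2 mod 5:
  x = 3: RHS = 1, y in [1, 4]  -> 2 point(s)
Affine points: 2. Add the point at infinity: total = 3.

#E(F_5) = 3


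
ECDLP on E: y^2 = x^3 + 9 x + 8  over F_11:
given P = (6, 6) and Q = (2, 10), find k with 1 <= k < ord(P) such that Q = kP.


Enumerate multiples of P until we hit Q = (2, 10):
  1P = (6, 6)
  2P = (4, 8)
  3P = (2, 1)
  4P = (8, 8)
  5P = (9, 2)
  6P = (10, 3)
  7P = (10, 8)
  8P = (9, 9)
  9P = (8, 3)
  10P = (2, 10)
Match found at i = 10.

k = 10


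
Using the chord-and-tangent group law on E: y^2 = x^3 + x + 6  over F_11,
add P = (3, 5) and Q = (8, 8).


P != Q, so use the chord formula.
s = (y2 - y1) / (x2 - x1) = (3) / (5) mod 11 = 5
x3 = s^2 - x1 - x2 mod 11 = 5^2 - 3 - 8 = 3
y3 = s (x1 - x3) - y1 mod 11 = 5 * (3 - 3) - 5 = 6

P + Q = (3, 6)


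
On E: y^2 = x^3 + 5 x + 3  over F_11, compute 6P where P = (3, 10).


k = 6 = 110_2 (binary, LSB first: 011)
Double-and-add from P = (3, 10):
  bit 0 = 0: acc unchanged = O
  bit 1 = 1: acc = O + (8, 4) = (8, 4)
  bit 2 = 1: acc = (8, 4) + (0, 6) = (1, 8)

6P = (1, 8)


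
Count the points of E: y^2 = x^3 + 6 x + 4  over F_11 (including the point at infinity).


For each x in F_11, count y with y^2 = x^3 + 6 x + 4 mod 11:
  x = 0: RHS = 4, y in [2, 9]  -> 2 point(s)
  x = 1: RHS = 0, y in [0]  -> 1 point(s)
  x = 3: RHS = 5, y in [4, 7]  -> 2 point(s)
  x = 4: RHS = 4, y in [2, 9]  -> 2 point(s)
  x = 5: RHS = 5, y in [4, 7]  -> 2 point(s)
  x = 6: RHS = 3, y in [5, 6]  -> 2 point(s)
  x = 7: RHS = 4, y in [2, 9]  -> 2 point(s)
  x = 8: RHS = 3, y in [5, 6]  -> 2 point(s)
Affine points: 15. Add the point at infinity: total = 16.

#E(F_11) = 16


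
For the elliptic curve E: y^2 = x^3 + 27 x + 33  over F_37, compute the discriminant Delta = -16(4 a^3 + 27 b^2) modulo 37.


4 a^3 + 27 b^2 = 4*27^3 + 27*33^2 = 78732 + 29403 = 108135
Delta = -16 * (108135) = -1730160
Delta mod 37 = 34

Delta = 34 (mod 37)


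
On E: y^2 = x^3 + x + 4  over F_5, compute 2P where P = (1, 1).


Doubling: s = (3 x1^2 + a) / (2 y1)
s = (3*1^2 + 1) / (2*1) mod 5 = 2
x3 = s^2 - 2 x1 mod 5 = 2^2 - 2*1 = 2
y3 = s (x1 - x3) - y1 mod 5 = 2 * (1 - 2) - 1 = 2

2P = (2, 2)


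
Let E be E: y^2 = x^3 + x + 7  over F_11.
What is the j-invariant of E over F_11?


Delta = -16(4 a^3 + 27 b^2) mod 11 = 9
-1728 * (4 a)^3 = -1728 * (4*1)^3 mod 11 = 2
j = 2 * 9^(-1) mod 11 = 10

j = 10 (mod 11)


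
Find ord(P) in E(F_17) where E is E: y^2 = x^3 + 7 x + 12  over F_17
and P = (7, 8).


Compute successive multiples of P until we hit O:
  1P = (7, 8)
  2P = (4, 6)
  3P = (14, 10)
  4P = (11, 3)
  5P = (8, 6)
  6P = (6, 7)
  7P = (5, 11)
  8P = (3, 3)
  ... (continuing to 20P)
  20P = O

ord(P) = 20


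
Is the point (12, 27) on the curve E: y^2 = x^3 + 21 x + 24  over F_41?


Check whether y^2 = x^3 + 21 x + 24 (mod 41) for (x, y) = (12, 27).
LHS: y^2 = 27^2 mod 41 = 32
RHS: x^3 + 21 x + 24 = 12^3 + 21*12 + 24 mod 41 = 36
LHS != RHS

No, not on the curve


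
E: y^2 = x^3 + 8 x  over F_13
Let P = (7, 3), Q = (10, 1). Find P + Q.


P != Q, so use the chord formula.
s = (y2 - y1) / (x2 - x1) = (11) / (3) mod 13 = 8
x3 = s^2 - x1 - x2 mod 13 = 8^2 - 7 - 10 = 8
y3 = s (x1 - x3) - y1 mod 13 = 8 * (7 - 8) - 3 = 2

P + Q = (8, 2)


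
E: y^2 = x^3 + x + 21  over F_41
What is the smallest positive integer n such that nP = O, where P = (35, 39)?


Compute successive multiples of P until we hit O:
  1P = (35, 39)
  2P = (14, 14)
  3P = (32, 29)
  4P = (17, 21)
  5P = (31, 6)
  6P = (20, 13)
  7P = (28, 36)
  8P = (15, 34)
  ... (continuing to 53P)
  53P = O

ord(P) = 53


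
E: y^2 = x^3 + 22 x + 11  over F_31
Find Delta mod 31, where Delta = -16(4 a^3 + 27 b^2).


4 a^3 + 27 b^2 = 4*22^3 + 27*11^2 = 42592 + 3267 = 45859
Delta = -16 * (45859) = -733744
Delta mod 31 = 26

Delta = 26 (mod 31)


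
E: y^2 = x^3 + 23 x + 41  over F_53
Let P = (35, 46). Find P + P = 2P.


Doubling: s = (3 x1^2 + a) / (2 y1)
s = (3*35^2 + 23) / (2*46) mod 53 = 16
x3 = s^2 - 2 x1 mod 53 = 16^2 - 2*35 = 27
y3 = s (x1 - x3) - y1 mod 53 = 16 * (35 - 27) - 46 = 29

2P = (27, 29)


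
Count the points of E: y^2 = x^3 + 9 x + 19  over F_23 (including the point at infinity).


For each x in F_23, count y with y^2 = x^3 + 9 x + 19 mod 23:
  x = 1: RHS = 6, y in [11, 12]  -> 2 point(s)
  x = 3: RHS = 4, y in [2, 21]  -> 2 point(s)
  x = 4: RHS = 4, y in [2, 21]  -> 2 point(s)
  x = 6: RHS = 13, y in [6, 17]  -> 2 point(s)
  x = 9: RHS = 1, y in [1, 22]  -> 2 point(s)
  x = 11: RHS = 0, y in [0]  -> 1 point(s)
  x = 16: RHS = 4, y in [2, 21]  -> 2 point(s)
  x = 17: RHS = 2, y in [5, 18]  -> 2 point(s)
  x = 21: RHS = 16, y in [4, 19]  -> 2 point(s)
  x = 22: RHS = 9, y in [3, 20]  -> 2 point(s)
Affine points: 19. Add the point at infinity: total = 20.

#E(F_23) = 20


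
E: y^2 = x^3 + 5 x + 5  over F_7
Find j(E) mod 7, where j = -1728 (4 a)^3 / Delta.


Delta = -16(4 a^3 + 27 b^2) mod 7 = 2
-1728 * (4 a)^3 = -1728 * (4*5)^3 mod 7 = 6
j = 6 * 2^(-1) mod 7 = 3

j = 3 (mod 7)


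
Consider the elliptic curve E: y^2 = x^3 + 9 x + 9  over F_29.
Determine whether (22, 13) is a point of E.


Check whether y^2 = x^3 + 9 x + 9 (mod 29) for (x, y) = (22, 13).
LHS: y^2 = 13^2 mod 29 = 24
RHS: x^3 + 9 x + 9 = 22^3 + 9*22 + 9 mod 29 = 9
LHS != RHS

No, not on the curve


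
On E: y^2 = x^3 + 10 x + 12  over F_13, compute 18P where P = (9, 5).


k = 18 = 10010_2 (binary, LSB first: 01001)
Double-and-add from P = (9, 5):
  bit 0 = 0: acc unchanged = O
  bit 1 = 1: acc = O + (12, 1) = (12, 1)
  bit 2 = 0: acc unchanged = (12, 1)
  bit 3 = 0: acc unchanged = (12, 1)
  bit 4 = 1: acc = (12, 1) + (1, 7) = (9, 8)

18P = (9, 8)


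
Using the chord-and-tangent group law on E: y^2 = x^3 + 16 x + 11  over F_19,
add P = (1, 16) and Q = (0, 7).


P != Q, so use the chord formula.
s = (y2 - y1) / (x2 - x1) = (10) / (18) mod 19 = 9
x3 = s^2 - x1 - x2 mod 19 = 9^2 - 1 - 0 = 4
y3 = s (x1 - x3) - y1 mod 19 = 9 * (1 - 4) - 16 = 14

P + Q = (4, 14)


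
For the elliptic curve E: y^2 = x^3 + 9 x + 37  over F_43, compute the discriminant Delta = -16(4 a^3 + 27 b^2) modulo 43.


4 a^3 + 27 b^2 = 4*9^3 + 27*37^2 = 2916 + 36963 = 39879
Delta = -16 * (39879) = -638064
Delta mod 43 = 13

Delta = 13 (mod 43)


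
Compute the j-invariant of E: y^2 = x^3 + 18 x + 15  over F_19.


Delta = -16(4 a^3 + 27 b^2) mod 19 = 11
-1728 * (4 a)^3 = -1728 * (4*18)^3 mod 19 = 12
j = 12 * 11^(-1) mod 19 = 8

j = 8 (mod 19)


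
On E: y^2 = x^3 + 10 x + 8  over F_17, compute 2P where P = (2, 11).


Doubling: s = (3 x1^2 + a) / (2 y1)
s = (3*2^2 + 10) / (2*11) mod 17 = 1
x3 = s^2 - 2 x1 mod 17 = 1^2 - 2*2 = 14
y3 = s (x1 - x3) - y1 mod 17 = 1 * (2 - 14) - 11 = 11

2P = (14, 11)


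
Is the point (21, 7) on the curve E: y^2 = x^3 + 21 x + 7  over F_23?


Check whether y^2 = x^3 + 21 x + 7 (mod 23) for (x, y) = (21, 7).
LHS: y^2 = 7^2 mod 23 = 3
RHS: x^3 + 21 x + 7 = 21^3 + 21*21 + 7 mod 23 = 3
LHS = RHS

Yes, on the curve


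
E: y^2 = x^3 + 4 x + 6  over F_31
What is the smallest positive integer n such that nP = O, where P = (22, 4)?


Compute successive multiples of P until we hit O:
  1P = (22, 4)
  2P = (3, 13)
  3P = (24, 10)
  4P = (25, 18)
  5P = (23, 12)
  6P = (19, 20)
  7P = (15, 0)
  8P = (19, 11)
  ... (continuing to 14P)
  14P = O

ord(P) = 14


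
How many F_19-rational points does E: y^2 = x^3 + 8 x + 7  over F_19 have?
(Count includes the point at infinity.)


For each x in F_19, count y with y^2 = x^3 + 8 x + 7 mod 19:
  x = 0: RHS = 7, y in [8, 11]  -> 2 point(s)
  x = 1: RHS = 16, y in [4, 15]  -> 2 point(s)
  x = 3: RHS = 1, y in [1, 18]  -> 2 point(s)
  x = 5: RHS = 1, y in [1, 18]  -> 2 point(s)
  x = 6: RHS = 5, y in [9, 10]  -> 2 point(s)
  x = 7: RHS = 7, y in [8, 11]  -> 2 point(s)
  x = 10: RHS = 4, y in [2, 17]  -> 2 point(s)
  x = 11: RHS = 1, y in [1, 18]  -> 2 point(s)
  x = 12: RHS = 7, y in [8, 11]  -> 2 point(s)
  x = 13: RHS = 9, y in [3, 16]  -> 2 point(s)
  x = 15: RHS = 6, y in [5, 14]  -> 2 point(s)
  x = 18: RHS = 17, y in [6, 13]  -> 2 point(s)
Affine points: 24. Add the point at infinity: total = 25.

#E(F_19) = 25


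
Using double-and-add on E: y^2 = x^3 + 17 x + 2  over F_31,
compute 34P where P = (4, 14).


k = 34 = 100010_2 (binary, LSB first: 010001)
Double-and-add from P = (4, 14):
  bit 0 = 0: acc unchanged = O
  bit 1 = 1: acc = O + (24, 6) = (24, 6)
  bit 2 = 0: acc unchanged = (24, 6)
  bit 3 = 0: acc unchanged = (24, 6)
  bit 4 = 0: acc unchanged = (24, 6)
  bit 5 = 1: acc = (24, 6) + (11, 30) = (15, 6)

34P = (15, 6)


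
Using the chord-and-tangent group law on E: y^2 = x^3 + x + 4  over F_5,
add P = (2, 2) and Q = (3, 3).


P != Q, so use the chord formula.
s = (y2 - y1) / (x2 - x1) = (1) / (1) mod 5 = 1
x3 = s^2 - x1 - x2 mod 5 = 1^2 - 2 - 3 = 1
y3 = s (x1 - x3) - y1 mod 5 = 1 * (2 - 1) - 2 = 4

P + Q = (1, 4)


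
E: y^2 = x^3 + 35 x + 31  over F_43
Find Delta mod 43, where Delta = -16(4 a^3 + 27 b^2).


4 a^3 + 27 b^2 = 4*35^3 + 27*31^2 = 171500 + 25947 = 197447
Delta = -16 * (197447) = -3159152
Delta mod 43 = 15

Delta = 15 (mod 43)


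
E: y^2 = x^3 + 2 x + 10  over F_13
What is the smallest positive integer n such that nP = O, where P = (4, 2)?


Compute successive multiples of P until we hit O:
  1P = (4, 2)
  2P = (2, 10)
  3P = (10, 9)
  4P = (0, 7)
  5P = (0, 6)
  6P = (10, 4)
  7P = (2, 3)
  8P = (4, 11)
  ... (continuing to 9P)
  9P = O

ord(P) = 9


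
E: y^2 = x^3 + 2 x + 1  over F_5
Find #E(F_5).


For each x in F_5, count y with y^2 = x^3 + 2 x + 1 mod 5:
  x = 0: RHS = 1, y in [1, 4]  -> 2 point(s)
  x = 1: RHS = 4, y in [2, 3]  -> 2 point(s)
  x = 3: RHS = 4, y in [2, 3]  -> 2 point(s)
Affine points: 6. Add the point at infinity: total = 7.

#E(F_5) = 7


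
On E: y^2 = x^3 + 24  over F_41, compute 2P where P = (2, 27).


Doubling: s = (3 x1^2 + a) / (2 y1)
s = (3*2^2 + 0) / (2*27) mod 41 = 23
x3 = s^2 - 2 x1 mod 41 = 23^2 - 2*2 = 33
y3 = s (x1 - x3) - y1 mod 41 = 23 * (2 - 33) - 27 = 39

2P = (33, 39)


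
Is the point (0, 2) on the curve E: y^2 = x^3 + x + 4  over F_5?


Check whether y^2 = x^3 + 1 x + 4 (mod 5) for (x, y) = (0, 2).
LHS: y^2 = 2^2 mod 5 = 4
RHS: x^3 + 1 x + 4 = 0^3 + 1*0 + 4 mod 5 = 4
LHS = RHS

Yes, on the curve


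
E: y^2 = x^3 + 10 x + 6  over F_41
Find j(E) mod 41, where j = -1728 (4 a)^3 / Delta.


Delta = -16(4 a^3 + 27 b^2) mod 41 = 29
-1728 * (4 a)^3 = -1728 * (4*10)^3 mod 41 = 6
j = 6 * 29^(-1) mod 41 = 20

j = 20 (mod 41)


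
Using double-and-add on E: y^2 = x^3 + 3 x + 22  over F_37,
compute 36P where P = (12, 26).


k = 36 = 100100_2 (binary, LSB first: 001001)
Double-and-add from P = (12, 26):
  bit 0 = 0: acc unchanged = O
  bit 1 = 0: acc unchanged = O
  bit 2 = 1: acc = O + (10, 33) = (10, 33)
  bit 3 = 0: acc unchanged = (10, 33)
  bit 4 = 0: acc unchanged = (10, 33)
  bit 5 = 1: acc = (10, 33) + (2, 6) = (15, 1)

36P = (15, 1)


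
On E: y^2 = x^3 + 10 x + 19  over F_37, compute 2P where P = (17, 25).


Doubling: s = (3 x1^2 + a) / (2 y1)
s = (3*17^2 + 10) / (2*25) mod 37 = 2
x3 = s^2 - 2 x1 mod 37 = 2^2 - 2*17 = 7
y3 = s (x1 - x3) - y1 mod 37 = 2 * (17 - 7) - 25 = 32

2P = (7, 32)


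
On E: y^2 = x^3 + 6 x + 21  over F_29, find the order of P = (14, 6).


Compute successive multiples of P until we hit O:
  1P = (14, 6)
  2P = (8, 1)
  3P = (23, 1)
  4P = (12, 9)
  5P = (27, 28)
  6P = (13, 18)
  7P = (1, 12)
  8P = (1, 17)
  ... (continuing to 15P)
  15P = O

ord(P) = 15


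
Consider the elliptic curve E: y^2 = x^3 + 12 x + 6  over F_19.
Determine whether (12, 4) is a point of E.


Check whether y^2 = x^3 + 12 x + 6 (mod 19) for (x, y) = (12, 4).
LHS: y^2 = 4^2 mod 19 = 16
RHS: x^3 + 12 x + 6 = 12^3 + 12*12 + 6 mod 19 = 16
LHS = RHS

Yes, on the curve


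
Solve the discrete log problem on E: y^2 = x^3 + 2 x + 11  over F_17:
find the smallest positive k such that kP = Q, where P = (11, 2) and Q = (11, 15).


Enumerate multiples of P until we hit Q = (11, 15):
  1P = (11, 2)
  2P = (16, 5)
  3P = (6, 1)
  4P = (15, 4)
  5P = (4, 10)
  6P = (4, 7)
  7P = (15, 13)
  8P = (6, 16)
  9P = (16, 12)
  10P = (11, 15)
Match found at i = 10.

k = 10


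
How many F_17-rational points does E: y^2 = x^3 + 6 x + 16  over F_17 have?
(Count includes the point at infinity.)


For each x in F_17, count y with y^2 = x^3 + 6 x + 16 mod 17:
  x = 0: RHS = 16, y in [4, 13]  -> 2 point(s)
  x = 2: RHS = 2, y in [6, 11]  -> 2 point(s)
  x = 4: RHS = 2, y in [6, 11]  -> 2 point(s)
  x = 5: RHS = 1, y in [1, 16]  -> 2 point(s)
  x = 6: RHS = 13, y in [8, 9]  -> 2 point(s)
  x = 8: RHS = 15, y in [7, 10]  -> 2 point(s)
  x = 9: RHS = 0, y in [0]  -> 1 point(s)
  x = 11: RHS = 2, y in [6, 11]  -> 2 point(s)
  x = 13: RHS = 13, y in [8, 9]  -> 2 point(s)
  x = 15: RHS = 13, y in [8, 9]  -> 2 point(s)
  x = 16: RHS = 9, y in [3, 14]  -> 2 point(s)
Affine points: 21. Add the point at infinity: total = 22.

#E(F_17) = 22


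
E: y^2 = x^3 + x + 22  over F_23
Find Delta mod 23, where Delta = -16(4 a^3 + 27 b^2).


4 a^3 + 27 b^2 = 4*1^3 + 27*22^2 = 4 + 13068 = 13072
Delta = -16 * (13072) = -209152
Delta mod 23 = 10

Delta = 10 (mod 23)


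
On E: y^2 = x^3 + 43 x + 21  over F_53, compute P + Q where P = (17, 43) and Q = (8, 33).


P != Q, so use the chord formula.
s = (y2 - y1) / (x2 - x1) = (43) / (44) mod 53 = 7
x3 = s^2 - x1 - x2 mod 53 = 7^2 - 17 - 8 = 24
y3 = s (x1 - x3) - y1 mod 53 = 7 * (17 - 24) - 43 = 14

P + Q = (24, 14)


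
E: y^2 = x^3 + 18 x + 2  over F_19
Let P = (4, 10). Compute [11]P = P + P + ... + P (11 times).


k = 11 = 1011_2 (binary, LSB first: 1101)
Double-and-add from P = (4, 10):
  bit 0 = 1: acc = O + (4, 10) = (4, 10)
  bit 1 = 1: acc = (4, 10) + (16, 15) = (3, 11)
  bit 2 = 0: acc unchanged = (3, 11)
  bit 3 = 1: acc = (3, 11) + (10, 2) = (3, 8)

11P = (3, 8)


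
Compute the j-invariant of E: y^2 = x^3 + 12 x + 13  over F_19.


Delta = -16(4 a^3 + 27 b^2) mod 19 = 16
-1728 * (4 a)^3 = -1728 * (4*12)^3 mod 19 = 12
j = 12 * 16^(-1) mod 19 = 15

j = 15 (mod 19)


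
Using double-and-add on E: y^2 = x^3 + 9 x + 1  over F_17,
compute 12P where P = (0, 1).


k = 12 = 1100_2 (binary, LSB first: 0011)
Double-and-add from P = (0, 1):
  bit 0 = 0: acc unchanged = O
  bit 1 = 0: acc unchanged = O
  bit 2 = 1: acc = O + (15, 14) = (15, 14)
  bit 3 = 1: acc = (15, 14) + (12, 1) = (5, 1)

12P = (5, 1)


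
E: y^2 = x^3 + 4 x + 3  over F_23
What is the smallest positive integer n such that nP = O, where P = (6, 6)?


Compute successive multiples of P until we hit O:
  1P = (6, 6)
  2P = (1, 10)
  3P = (1, 13)
  4P = (6, 17)
  5P = O

ord(P) = 5


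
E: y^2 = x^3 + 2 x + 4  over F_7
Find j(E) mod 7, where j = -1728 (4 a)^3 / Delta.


Delta = -16(4 a^3 + 27 b^2) mod 7 = 3
-1728 * (4 a)^3 = -1728 * (4*2)^3 mod 7 = 1
j = 1 * 3^(-1) mod 7 = 5

j = 5 (mod 7)


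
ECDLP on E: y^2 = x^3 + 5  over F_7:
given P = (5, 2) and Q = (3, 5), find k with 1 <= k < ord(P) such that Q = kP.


Enumerate multiples of P until we hit Q = (3, 5):
  1P = (5, 2)
  2P = (6, 2)
  3P = (3, 5)
Match found at i = 3.

k = 3


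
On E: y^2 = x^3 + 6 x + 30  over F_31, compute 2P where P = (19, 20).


Doubling: s = (3 x1^2 + a) / (2 y1)
s = (3*19^2 + 6) / (2*20) mod 31 = 28
x3 = s^2 - 2 x1 mod 31 = 28^2 - 2*19 = 2
y3 = s (x1 - x3) - y1 mod 31 = 28 * (19 - 2) - 20 = 22

2P = (2, 22)


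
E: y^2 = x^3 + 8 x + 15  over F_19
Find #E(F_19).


For each x in F_19, count y with y^2 = x^3 + 8 x + 15 mod 19:
  x = 1: RHS = 5, y in [9, 10]  -> 2 point(s)
  x = 2: RHS = 1, y in [1, 18]  -> 2 point(s)
  x = 3: RHS = 9, y in [3, 16]  -> 2 point(s)
  x = 4: RHS = 16, y in [4, 15]  -> 2 point(s)
  x = 5: RHS = 9, y in [3, 16]  -> 2 point(s)
  x = 11: RHS = 9, y in [3, 16]  -> 2 point(s)
  x = 13: RHS = 17, y in [6, 13]  -> 2 point(s)
  x = 18: RHS = 6, y in [5, 14]  -> 2 point(s)
Affine points: 16. Add the point at infinity: total = 17.

#E(F_19) = 17


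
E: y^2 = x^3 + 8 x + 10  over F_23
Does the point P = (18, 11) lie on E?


Check whether y^2 = x^3 + 8 x + 10 (mod 23) for (x, y) = (18, 11).
LHS: y^2 = 11^2 mod 23 = 6
RHS: x^3 + 8 x + 10 = 18^3 + 8*18 + 10 mod 23 = 6
LHS = RHS

Yes, on the curve


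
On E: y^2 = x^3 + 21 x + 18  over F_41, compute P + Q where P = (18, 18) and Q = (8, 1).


P != Q, so use the chord formula.
s = (y2 - y1) / (x2 - x1) = (24) / (31) mod 41 = 14
x3 = s^2 - x1 - x2 mod 41 = 14^2 - 18 - 8 = 6
y3 = s (x1 - x3) - y1 mod 41 = 14 * (18 - 6) - 18 = 27

P + Q = (6, 27)


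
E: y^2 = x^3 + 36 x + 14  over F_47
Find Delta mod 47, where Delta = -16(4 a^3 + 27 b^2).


4 a^3 + 27 b^2 = 4*36^3 + 27*14^2 = 186624 + 5292 = 191916
Delta = -16 * (191916) = -3070656
Delta mod 47 = 42

Delta = 42 (mod 47)


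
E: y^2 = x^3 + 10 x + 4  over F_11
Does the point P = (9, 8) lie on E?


Check whether y^2 = x^3 + 10 x + 4 (mod 11) for (x, y) = (9, 8).
LHS: y^2 = 8^2 mod 11 = 9
RHS: x^3 + 10 x + 4 = 9^3 + 10*9 + 4 mod 11 = 9
LHS = RHS

Yes, on the curve


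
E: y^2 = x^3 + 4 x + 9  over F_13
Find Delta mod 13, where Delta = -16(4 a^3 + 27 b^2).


4 a^3 + 27 b^2 = 4*4^3 + 27*9^2 = 256 + 2187 = 2443
Delta = -16 * (2443) = -39088
Delta mod 13 = 3

Delta = 3 (mod 13)


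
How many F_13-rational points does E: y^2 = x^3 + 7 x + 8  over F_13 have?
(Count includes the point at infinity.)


For each x in F_13, count y with y^2 = x^3 + 7 x + 8 mod 13:
  x = 1: RHS = 3, y in [4, 9]  -> 2 point(s)
  x = 2: RHS = 4, y in [2, 11]  -> 2 point(s)
  x = 3: RHS = 4, y in [2, 11]  -> 2 point(s)
  x = 4: RHS = 9, y in [3, 10]  -> 2 point(s)
  x = 5: RHS = 12, y in [5, 8]  -> 2 point(s)
  x = 7: RHS = 10, y in [6, 7]  -> 2 point(s)
  x = 8: RHS = 4, y in [2, 11]  -> 2 point(s)
  x = 10: RHS = 12, y in [5, 8]  -> 2 point(s)
  x = 11: RHS = 12, y in [5, 8]  -> 2 point(s)
  x = 12: RHS = 0, y in [0]  -> 1 point(s)
Affine points: 19. Add the point at infinity: total = 20.

#E(F_13) = 20


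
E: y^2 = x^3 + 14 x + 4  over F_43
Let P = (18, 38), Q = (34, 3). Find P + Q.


P != Q, so use the chord formula.
s = (y2 - y1) / (x2 - x1) = (8) / (16) mod 43 = 22
x3 = s^2 - x1 - x2 mod 43 = 22^2 - 18 - 34 = 2
y3 = s (x1 - x3) - y1 mod 43 = 22 * (18 - 2) - 38 = 13

P + Q = (2, 13)


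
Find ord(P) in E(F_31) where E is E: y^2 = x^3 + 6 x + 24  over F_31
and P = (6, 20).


Compute successive multiples of P until we hit O:
  1P = (6, 20)
  2P = (21, 7)
  3P = (29, 2)
  4P = (3, 10)
  5P = (9, 1)
  6P = (1, 0)
  7P = (9, 30)
  8P = (3, 21)
  ... (continuing to 12P)
  12P = O

ord(P) = 12


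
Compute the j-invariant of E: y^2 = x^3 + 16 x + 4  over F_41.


Delta = -16(4 a^3 + 27 b^2) mod 41 = 27
-1728 * (4 a)^3 = -1728 * (4*16)^3 mod 41 = 19
j = 19 * 27^(-1) mod 41 = 25

j = 25 (mod 41)


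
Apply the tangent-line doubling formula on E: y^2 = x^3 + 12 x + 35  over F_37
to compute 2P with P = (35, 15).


Doubling: s = (3 x1^2 + a) / (2 y1)
s = (3*35^2 + 12) / (2*15) mod 37 = 23
x3 = s^2 - 2 x1 mod 37 = 23^2 - 2*35 = 15
y3 = s (x1 - x3) - y1 mod 37 = 23 * (35 - 15) - 15 = 1

2P = (15, 1)


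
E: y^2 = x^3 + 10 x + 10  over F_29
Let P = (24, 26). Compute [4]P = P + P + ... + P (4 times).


k = 4 = 100_2 (binary, LSB first: 001)
Double-and-add from P = (24, 26):
  bit 0 = 0: acc unchanged = O
  bit 1 = 0: acc unchanged = O
  bit 2 = 1: acc = O + (6, 24) = (6, 24)

4P = (6, 24)


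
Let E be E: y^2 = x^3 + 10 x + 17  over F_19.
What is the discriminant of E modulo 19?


4 a^3 + 27 b^2 = 4*10^3 + 27*17^2 = 4000 + 7803 = 11803
Delta = -16 * (11803) = -188848
Delta mod 19 = 12

Delta = 12 (mod 19)


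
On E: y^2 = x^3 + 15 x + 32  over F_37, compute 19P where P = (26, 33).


k = 19 = 10011_2 (binary, LSB first: 11001)
Double-and-add from P = (26, 33):
  bit 0 = 1: acc = O + (26, 33) = (26, 33)
  bit 1 = 1: acc = (26, 33) + (23, 1) = (36, 33)
  bit 2 = 0: acc unchanged = (36, 33)
  bit 3 = 0: acc unchanged = (36, 33)
  bit 4 = 1: acc = (36, 33) + (2, 25) = (2, 12)

19P = (2, 12)


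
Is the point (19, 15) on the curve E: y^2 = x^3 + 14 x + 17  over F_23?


Check whether y^2 = x^3 + 14 x + 17 (mod 23) for (x, y) = (19, 15).
LHS: y^2 = 15^2 mod 23 = 18
RHS: x^3 + 14 x + 17 = 19^3 + 14*19 + 17 mod 23 = 12
LHS != RHS

No, not on the curve


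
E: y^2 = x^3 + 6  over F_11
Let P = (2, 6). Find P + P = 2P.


Doubling: s = (3 x1^2 + a) / (2 y1)
s = (3*2^2 + 0) / (2*6) mod 11 = 1
x3 = s^2 - 2 x1 mod 11 = 1^2 - 2*2 = 8
y3 = s (x1 - x3) - y1 mod 11 = 1 * (2 - 8) - 6 = 10

2P = (8, 10)


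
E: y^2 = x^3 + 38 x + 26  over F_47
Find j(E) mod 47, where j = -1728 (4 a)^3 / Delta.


Delta = -16(4 a^3 + 27 b^2) mod 47 = 11
-1728 * (4 a)^3 = -1728 * (4*38)^3 mod 47 = 24
j = 24 * 11^(-1) mod 47 = 15

j = 15 (mod 47)


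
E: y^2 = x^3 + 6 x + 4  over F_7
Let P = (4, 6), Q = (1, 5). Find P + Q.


P != Q, so use the chord formula.
s = (y2 - y1) / (x2 - x1) = (6) / (4) mod 7 = 5
x3 = s^2 - x1 - x2 mod 7 = 5^2 - 4 - 1 = 6
y3 = s (x1 - x3) - y1 mod 7 = 5 * (4 - 6) - 6 = 5

P + Q = (6, 5)


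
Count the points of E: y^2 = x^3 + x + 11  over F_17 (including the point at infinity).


For each x in F_17, count y with y^2 = x^3 + 1 x + 11 mod 17:
  x = 1: RHS = 13, y in [8, 9]  -> 2 point(s)
  x = 2: RHS = 4, y in [2, 15]  -> 2 point(s)
  x = 7: RHS = 4, y in [2, 15]  -> 2 point(s)
  x = 8: RHS = 4, y in [2, 15]  -> 2 point(s)
  x = 9: RHS = 1, y in [1, 16]  -> 2 point(s)
  x = 10: RHS = 1, y in [1, 16]  -> 2 point(s)
  x = 12: RHS = 0, y in [0]  -> 1 point(s)
  x = 14: RHS = 15, y in [7, 10]  -> 2 point(s)
  x = 15: RHS = 1, y in [1, 16]  -> 2 point(s)
  x = 16: RHS = 9, y in [3, 14]  -> 2 point(s)
Affine points: 19. Add the point at infinity: total = 20.

#E(F_17) = 20


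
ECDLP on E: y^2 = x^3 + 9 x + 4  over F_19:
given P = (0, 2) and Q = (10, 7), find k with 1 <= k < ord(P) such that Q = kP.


Enumerate multiples of P until we hit Q = (10, 7):
  1P = (0, 2)
  2P = (11, 16)
  3P = (17, 4)
  4P = (3, 1)
  5P = (14, 9)
  6P = (10, 12)
  7P = (10, 7)
Match found at i = 7.

k = 7


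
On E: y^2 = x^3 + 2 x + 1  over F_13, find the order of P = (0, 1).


Compute successive multiples of P until we hit O:
  1P = (0, 1)
  2P = (1, 11)
  3P = (8, 10)
  4P = (2, 0)
  5P = (8, 3)
  6P = (1, 2)
  7P = (0, 12)
  8P = O

ord(P) = 8


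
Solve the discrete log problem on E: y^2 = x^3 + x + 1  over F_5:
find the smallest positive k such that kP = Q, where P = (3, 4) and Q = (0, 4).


Enumerate multiples of P until we hit Q = (0, 4):
  1P = (3, 4)
  2P = (0, 4)
Match found at i = 2.

k = 2


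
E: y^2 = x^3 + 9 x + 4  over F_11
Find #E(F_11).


For each x in F_11, count y with y^2 = x^3 + 9 x + 4 mod 11:
  x = 0: RHS = 4, y in [2, 9]  -> 2 point(s)
  x = 1: RHS = 3, y in [5, 6]  -> 2 point(s)
  x = 3: RHS = 3, y in [5, 6]  -> 2 point(s)
  x = 4: RHS = 5, y in [4, 7]  -> 2 point(s)
  x = 5: RHS = 9, y in [3, 8]  -> 2 point(s)
  x = 7: RHS = 3, y in [5, 6]  -> 2 point(s)
  x = 8: RHS = 5, y in [4, 7]  -> 2 point(s)
  x = 9: RHS = 0, y in [0]  -> 1 point(s)
  x = 10: RHS = 5, y in [4, 7]  -> 2 point(s)
Affine points: 17. Add the point at infinity: total = 18.

#E(F_11) = 18
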